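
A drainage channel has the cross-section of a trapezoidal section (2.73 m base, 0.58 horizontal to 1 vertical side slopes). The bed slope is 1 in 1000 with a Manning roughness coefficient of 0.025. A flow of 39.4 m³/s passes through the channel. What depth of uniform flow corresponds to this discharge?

Manning's equation rearranged: A R^(2/3) = nQ / (1·√S) = 0.025 × 39.4 / (√0.001) = 31.15.
Trying y = 5.31 m: A R^(2/3) = 49.88 — high.
Trying y = 3.12 m: A R^(2/3) = 17.93 — low.
Trying y = 4.18 m: A R^(2/3) = 31.15 — matches.

y_n = 4.18 m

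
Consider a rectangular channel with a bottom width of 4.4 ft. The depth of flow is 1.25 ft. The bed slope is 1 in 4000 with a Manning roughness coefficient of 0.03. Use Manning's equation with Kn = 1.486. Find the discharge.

Q = 3.7 ft³/s

Flow area A = b·y = 4.4 × 1.25 = 5.5 ft². Wetted perimeter P = b + 2y = 4.4 + 2×1.25 = 6.9 ft.
Hydraulic radius R = A/P = 5.5/6.9 = 0.7971 ft.
Manning's equation: Q = (1.486/n) A R^(2/3) S^(1/2) = (1.486/0.03) × 5.5 × 0.7971^(2/3) × 0.00025^(1/2) = 3.7 ft³/s.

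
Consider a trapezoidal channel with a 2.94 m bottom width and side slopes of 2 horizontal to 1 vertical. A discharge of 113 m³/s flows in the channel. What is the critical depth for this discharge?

y_c = 3.01 m

At critical depth, Q² T / (g A³) = 1, i.e. A³/T = Q²/g = 113²/9.81 = 1302.
At y = 3.45 m: A³/T = 2337 — over.
At y = 2.51 m: A³/T = 614.4 — short.
At y = 3.01 m: A³/T = 1310 — ≈ 1302.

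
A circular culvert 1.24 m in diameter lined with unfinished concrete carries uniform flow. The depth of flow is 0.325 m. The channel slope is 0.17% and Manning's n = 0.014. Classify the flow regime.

For a circular section of diameter D = 1.24 m at depth y = 0.325 m, the central angle is θ = 2 arccos(1 − 2y/D) = 2.15 rad. Then A = (D²/8)(θ − sin θ) = 0.2523 m² and P = Dθ/2 = 1.333 m.
Hydraulic radius R = A/P = 0.2523/1.333 = 0.1893 m.
V = (1/n) R^(2/3) √S = (1/0.014) × 0.1893^(2/3) × √0.0017 = 0.971 m/s. Hydraulic depth D_h = A/T = 0.2523/1.091 = 0.2314 m.
Froude number Fr = V/√(g·D_h) = 0.971/√(9.81×0.2314) = 0.645, which is less than 1, so the flow is subcritical.

subcritical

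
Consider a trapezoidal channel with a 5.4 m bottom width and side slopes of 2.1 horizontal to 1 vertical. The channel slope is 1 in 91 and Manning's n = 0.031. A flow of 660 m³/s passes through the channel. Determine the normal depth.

y_n = 5.51 m

Manning's equation rearranged: A R^(2/3) = nQ / (1·√S) = 0.031 × 660 / (√0.01099) = 195.2.
Try y = 4.06 m: A R^(2/3) = 99.31 — short.
Try y = 6.02 m: A R^(2/3) = 238.4 — over.
Try y = 5.51 m: A R^(2/3) = 195.1 — close enough.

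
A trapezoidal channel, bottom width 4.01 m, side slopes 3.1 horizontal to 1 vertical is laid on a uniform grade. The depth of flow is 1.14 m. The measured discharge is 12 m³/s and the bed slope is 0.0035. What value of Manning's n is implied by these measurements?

With bottom width b = 4.01 m and side slope z = 3.1: A = (b + zy)y = (4.01 + 3.1×1.14)×1.14 = 8.6 m²; P = b + 2y√(1+z²) = 4.01 + 2×1.14×3.257 = 11.44 m.
Hydraulic radius R = A/P = 8.6/11.44 = 0.752 m.
Rearranging Manning's equation: n = (1/Q) A R^(2/3) S^(1/2) = (1/12) × 8.6 × 0.752^(2/3) × √0.0035 = 0.0351.

n = 0.0351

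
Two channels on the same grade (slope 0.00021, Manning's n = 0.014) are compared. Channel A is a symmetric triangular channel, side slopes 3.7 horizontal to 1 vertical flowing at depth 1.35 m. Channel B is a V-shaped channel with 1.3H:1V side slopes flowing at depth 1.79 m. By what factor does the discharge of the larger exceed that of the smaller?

1.53

Channel A: For a triangular section with side slope z = 3.7: A = zy² = 3.7×1.35² = 6.743 m²; P = 2y√(1+z²) = 2×1.35×3.833 = 10.35 m. Hydraulic radius R = A/P = 6.743/10.35 = 0.6516 m. Q_A = (1/0.014)·6.743·0.6516^(2/3)·√0.00021 = 5.246 m³/s.
Channel B: For a triangular section with side slope z = 1.3: A = zy² = 1.3×1.79² = 4.165 m²; P = 2y√(1+z²) = 2×1.79×1.64 = 5.872 m. Hydraulic radius R = A/P = 4.165/5.872 = 0.7094 m. Q_B = (1/0.014)·4.165·0.7094^(2/3)·√0.00021 = 3.429 m³/s.
The larger discharge is 5.246 m³/s and the smaller is 3.429 m³/s; the ratio is 1.53.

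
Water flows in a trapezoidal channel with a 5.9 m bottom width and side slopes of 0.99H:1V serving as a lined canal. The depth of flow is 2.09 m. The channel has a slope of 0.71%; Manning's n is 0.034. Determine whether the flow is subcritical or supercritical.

With bottom width b = 5.9 m and side slope z = 0.99: A = (b + zy)y = (5.9 + 0.99×2.09)×2.09 = 16.66 m²; P = b + 2y√(1+z²) = 5.9 + 2×2.09×1.407 = 11.78 m.
Hydraulic radius R = A/P = 16.66/11.78 = 1.414 m.
V = (1/n) R^(2/3) √S = (1/0.034) × 1.414^(2/3) × √0.0071 = 3.122 m/s. Hydraulic depth D_h = A/T = 16.66/10.04 = 1.659 m.
Froude number Fr = V/√(g·D_h) = 3.122/√(9.81×1.659) = 0.774, which is less than 1, so the flow is subcritical.

subcritical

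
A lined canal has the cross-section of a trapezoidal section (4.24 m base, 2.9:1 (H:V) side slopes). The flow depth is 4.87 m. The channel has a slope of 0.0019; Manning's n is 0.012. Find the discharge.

Q = 618 m³/s

With bottom width b = 4.24 m and side slope z = 2.9: A = (b + zy)y = (4.24 + 2.9×4.87)×4.87 = 89.43 m²; P = b + 2y√(1+z²) = 4.24 + 2×4.87×3.068 = 34.12 m.
Hydraulic radius R = A/P = 89.43/34.12 = 2.621 m.
Manning's equation: Q = (1/n) A R^(2/3) S^(1/2) = (1/0.012) × 89.43 × 2.621^(2/3) × 0.0019^(1/2) = 618 m³/s.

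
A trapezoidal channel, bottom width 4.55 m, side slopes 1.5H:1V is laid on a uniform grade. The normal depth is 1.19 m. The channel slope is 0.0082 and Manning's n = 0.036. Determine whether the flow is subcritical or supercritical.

With bottom width b = 4.55 m and side slope z = 1.5: A = (b + zy)y = (4.55 + 1.5×1.19)×1.19 = 7.539 m²; P = b + 2y√(1+z²) = 4.55 + 2×1.19×1.803 = 8.841 m.
Hydraulic radius R = A/P = 7.539/8.841 = 0.8527 m.
V = (1/n) R^(2/3) √S = (1/0.036) × 0.8527^(2/3) × √0.0082 = 2.262 m/s. Hydraulic depth D_h = A/T = 7.539/8.12 = 0.9284 m.
Froude number Fr = V/√(g·D_h) = 2.262/√(9.81×0.9284) = 0.75, which is less than 1, so the flow is subcritical.

subcritical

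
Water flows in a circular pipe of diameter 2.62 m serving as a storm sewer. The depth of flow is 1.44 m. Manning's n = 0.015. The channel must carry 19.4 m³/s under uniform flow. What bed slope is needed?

S = 0.015

For a circular section of diameter D = 2.62 m at depth y = 1.44 m, the central angle is θ = 2 arccos(1 − 2y/D) = 3.34 rad. Then A = (D²/8)(θ − sin θ) = 3.036 m² and P = Dθ/2 = 4.376 m.
Hydraulic radius R = A/P = 3.036/4.376 = 0.6937 m.
From Manning's equation, S = [nQ / (1 A R^(2/3))]² = [0.015 × 19.4 / (1 × 3.036 × 0.6937^(2/3))]² = 0.015.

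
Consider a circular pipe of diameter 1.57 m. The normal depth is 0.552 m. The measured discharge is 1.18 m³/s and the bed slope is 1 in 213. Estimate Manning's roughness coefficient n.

n = 0.016

For a circular section of diameter D = 1.57 m at depth y = 0.552 m, the central angle is θ = 2 arccos(1 − 2y/D) = 2.539 rad. Then A = (D²/8)(θ − sin θ) = 0.6076 m² and P = Dθ/2 = 1.993 m.
Hydraulic radius R = A/P = 0.6076/1.993 = 0.3049 m.
Rearranging Manning's equation: n = (1/Q) A R^(2/3) S^(1/2) = (1/1.18) × 0.6076 × 0.3049^(2/3) × √0.004695 = 0.016.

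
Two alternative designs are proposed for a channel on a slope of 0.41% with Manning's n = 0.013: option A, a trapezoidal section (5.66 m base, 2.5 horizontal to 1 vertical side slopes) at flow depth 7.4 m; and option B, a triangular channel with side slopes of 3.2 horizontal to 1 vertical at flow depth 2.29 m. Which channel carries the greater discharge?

Channel A: With bottom width b = 5.66 m and side slope z = 2.5: A = (b + zy)y = (5.66 + 2.5×7.4)×7.4 = 178.8 m²; P = b + 2y√(1+z²) = 5.66 + 2×7.4×2.693 = 45.51 m. Hydraulic radius R = A/P = 178.8/45.51 = 3.928 m. Q_A = (1/0.013)·178.8·3.928^(2/3)·√0.0041 = 2192 m³/s.
Channel B: For a triangular section with side slope z = 3.2: A = zy² = 3.2×2.29² = 16.78 m²; P = 2y√(1+z²) = 2×2.29×3.353 = 15.35 m. Hydraulic radius R = A/P = 16.78/15.35 = 1.093 m. Q_B = (1/0.013)·16.78·1.093^(2/3)·√0.0041 = 87.7 m³/s.
Q_A = 2192 m³/s vs Q_B = 87.7 m³/s, so channel A carries more.

channel A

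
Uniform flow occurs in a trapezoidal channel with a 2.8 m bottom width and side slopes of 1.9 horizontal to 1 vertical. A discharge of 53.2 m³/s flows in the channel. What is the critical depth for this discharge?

At critical depth, Q² T / (g A³) = 1, i.e. A³/T = Q²/g = 53.2²/9.81 = 288.5.
Try y = 2.73 m: A³/T = 786.9 — over.
Try y = 1.65 m: A³/T = 103.5 — short.
Try y = 2.14 m: A³/T = 290.2 — close enough.

y_c = 2.14 m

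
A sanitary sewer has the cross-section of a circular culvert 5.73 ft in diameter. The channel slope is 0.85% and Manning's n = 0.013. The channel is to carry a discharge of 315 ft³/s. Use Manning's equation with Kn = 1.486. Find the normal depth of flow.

y_n = 4.3 ft

Manning's equation rearranged: A R^(2/3) = nQ / (1.486·√S) = 0.013 × 315 / (1.486 × √0.0085) = 29.89.
Trying y = 5.33 ft: A R^(2/3) = 35.23 — too large.
Trying y = 3.59 ft: A R^(2/3) = 23.5 — too small.
Trying y = 4.3 ft: A R^(2/3) = 29.9 — ≈ 29.89.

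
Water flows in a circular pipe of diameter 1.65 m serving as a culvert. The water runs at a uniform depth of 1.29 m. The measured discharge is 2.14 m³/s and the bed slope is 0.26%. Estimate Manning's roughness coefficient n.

For a circular section of diameter D = 1.65 m at depth y = 1.29 m, the central angle is θ = 2 arccos(1 − 2y/D) = 4.339 rad. Then A = (D²/8)(θ − sin θ) = 1.794 m² and P = Dθ/2 = 3.58 m.
Hydraulic radius R = A/P = 1.794/3.58 = 0.501 m.
Rearranging Manning's equation: n = (1/Q) A R^(2/3) S^(1/2) = (1/2.14) × 1.794 × 0.501^(2/3) × √0.0026 = 0.027.

n = 0.027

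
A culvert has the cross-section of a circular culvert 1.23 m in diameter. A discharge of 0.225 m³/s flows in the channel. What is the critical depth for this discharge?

At critical depth, Q² T / (g A³) = 1, i.e. A³/T = Q²/g = 0.225²/9.81 = 0.005161.
Trying y = 0.275 m: A³/T = 0.00761 — too large.
Trying y = 0.218 m: A³/T = 0.003063 — too small.
Trying y = 0.249 m: A³/T = 0.00516 — matches.

y_c = 0.249 m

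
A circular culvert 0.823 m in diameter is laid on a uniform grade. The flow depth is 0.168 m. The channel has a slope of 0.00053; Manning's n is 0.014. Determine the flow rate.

Q = 0.0278 m³/s

For a circular section of diameter D = 0.823 m at depth y = 0.168 m, the central angle is θ = 2 arccos(1 − 2y/D) = 1.875 rad. Then A = (D²/8)(θ − sin θ) = 0.07799 m² and P = Dθ/2 = 0.7716 m.
Hydraulic radius R = A/P = 0.07799/0.7716 = 0.1011 m.
Manning's equation: Q = (1/n) A R^(2/3) S^(1/2) = (1/0.014) × 0.07799 × 0.1011^(2/3) × 0.00053^(1/2) = 0.0278 m³/s.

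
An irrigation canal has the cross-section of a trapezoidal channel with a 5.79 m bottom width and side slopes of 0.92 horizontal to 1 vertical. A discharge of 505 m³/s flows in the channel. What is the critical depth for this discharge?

At critical depth, Q² T / (g A³) = 1, i.e. A³/T = Q²/g = 505²/9.81 = 26000.
Trying y = 7.25 m: A³/T = 38530 — high.
Trying y = 6.55 m: A³/T = 25980 — ≈ 26000.

y_c = 6.55 m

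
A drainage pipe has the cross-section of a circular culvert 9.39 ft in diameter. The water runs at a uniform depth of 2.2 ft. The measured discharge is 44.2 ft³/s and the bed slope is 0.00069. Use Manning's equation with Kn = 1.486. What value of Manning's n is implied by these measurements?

n = 0.013

For a circular section of diameter D = 9.39 ft at depth y = 2.2 ft, the central angle is θ = 2 arccos(1 − 2y/D) = 2.021 rad. Then A = (D²/8)(θ − sin θ) = 12.35 ft² and P = Dθ/2 = 9.489 ft.
Hydraulic radius R = A/P = 12.35/9.489 = 1.302 ft.
Rearranging Manning's equation: n = (1.486/Q) A R^(2/3) S^(1/2) = (1.486/44.2) × 12.35 × 1.302^(2/3) × √0.00069 = 0.013.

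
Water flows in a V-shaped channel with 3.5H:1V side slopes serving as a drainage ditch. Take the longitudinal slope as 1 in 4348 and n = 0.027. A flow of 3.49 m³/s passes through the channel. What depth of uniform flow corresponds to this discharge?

y_n = 1.49 m

Manning's equation rearranged: A R^(2/3) = nQ / (1·√S) = 0.027 × 3.49 / (√0.00023) = 6.213.
At y = 1.86 m: A R^(2/3) = 11.24 — high.
At y = 1.09 m: A R^(2/3) = 2.703 — low.
At y = 1.49 m: A R^(2/3) = 6.221 — matches.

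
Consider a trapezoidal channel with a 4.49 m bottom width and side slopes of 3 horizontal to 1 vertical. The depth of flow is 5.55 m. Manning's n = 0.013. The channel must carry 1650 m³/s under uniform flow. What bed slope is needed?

S = 0.00785

With bottom width b = 4.49 m and side slope z = 3: A = (b + zy)y = (4.49 + 3×5.55)×5.55 = 117.3 m²; P = b + 2y√(1+z²) = 4.49 + 2×5.55×3.162 = 39.59 m.
Hydraulic radius R = A/P = 117.3/39.59 = 2.963 m.
From Manning's equation, S = [nQ / (1 A R^(2/3))]² = [0.013 × 1650 / (1 × 117.3 × 2.963^(2/3))]² = 0.00785.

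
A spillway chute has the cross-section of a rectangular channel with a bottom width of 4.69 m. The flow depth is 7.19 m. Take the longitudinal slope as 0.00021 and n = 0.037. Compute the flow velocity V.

V = 0.573 m/s

Flow area A = b·y = 4.69 × 7.19 = 33.72 m². Wetted perimeter P = b + 2y = 4.69 + 2×7.19 = 19.07 m.
Hydraulic radius R = A/P = 33.72/19.07 = 1.768 m.
From Manning's equation, V = (1/n) R^(2/3) S^(1/2) = (1/0.037) × 1.768^(2/3) × 0.00021^(1/2) = 0.573 m/s.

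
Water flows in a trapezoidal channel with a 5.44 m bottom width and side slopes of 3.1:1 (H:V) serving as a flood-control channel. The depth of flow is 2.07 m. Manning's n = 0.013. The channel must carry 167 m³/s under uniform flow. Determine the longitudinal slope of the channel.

S = 0.00553

With bottom width b = 5.44 m and side slope z = 3.1: A = (b + zy)y = (5.44 + 3.1×2.07)×2.07 = 24.54 m²; P = b + 2y√(1+z²) = 5.44 + 2×2.07×3.257 = 18.93 m.
Hydraulic radius R = A/P = 24.54/18.93 = 1.297 m.
From Manning's equation, S = [nQ / (1 A R^(2/3))]² = [0.013 × 167 / (1 × 24.54 × 1.297^(2/3))]² = 0.00553.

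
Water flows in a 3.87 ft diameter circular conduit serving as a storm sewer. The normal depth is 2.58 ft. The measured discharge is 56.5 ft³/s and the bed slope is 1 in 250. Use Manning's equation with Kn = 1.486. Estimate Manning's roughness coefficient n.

For a circular section of diameter D = 3.87 ft at depth y = 2.58 ft, the central angle is θ = 2 arccos(1 − 2y/D) = 3.821 rad. Then A = (D²/8)(θ − sin θ) = 8.331 ft² and P = Dθ/2 = 7.394 ft.
Hydraulic radius R = A/P = 8.331/7.394 = 1.127 ft.
Rearranging Manning's equation: n = (1.486/Q) A R^(2/3) S^(1/2) = (1.486/56.5) × 8.331 × 1.127^(2/3) × √0.004 = 0.015.

n = 0.015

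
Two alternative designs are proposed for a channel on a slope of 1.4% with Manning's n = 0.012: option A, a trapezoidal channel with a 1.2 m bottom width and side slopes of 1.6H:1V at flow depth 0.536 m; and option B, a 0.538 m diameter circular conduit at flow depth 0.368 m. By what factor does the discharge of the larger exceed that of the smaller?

11.1

Channel A: With bottom width b = 1.2 m and side slope z = 1.6: A = (b + zy)y = (1.2 + 1.6×0.536)×0.536 = 1.103 m²; P = b + 2y√(1+z²) = 1.2 + 2×0.536×1.887 = 3.223 m. Hydraulic radius R = A/P = 1.103/3.223 = 0.3422 m. Q_A = (1/0.012)·1.103·0.3422^(2/3)·√0.014 = 5.32 m³/s.
Channel B: For a circular section of diameter D = 0.538 m at depth y = 0.368 m, the central angle is θ = 2 arccos(1 − 2y/D) = 3.895 rad. Then A = (D²/8)(θ − sin θ) = 0.1657 m² and P = Dθ/2 = 1.048 m. Hydraulic radius R = A/P = 0.1657/1.048 = 0.1581 m. Q_B = (1/0.012)·0.1657·0.1581^(2/3)·√0.014 = 0.4778 m³/s.
The larger discharge is 5.32 m³/s and the smaller is 0.4778 m³/s; the ratio is 11.1.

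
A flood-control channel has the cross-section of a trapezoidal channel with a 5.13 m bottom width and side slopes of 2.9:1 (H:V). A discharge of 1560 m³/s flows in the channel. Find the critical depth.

At critical depth, Q² T / (g A³) = 1, i.e. A³/T = Q²/g = 1560²/9.81 = 248100.
At y = 6.26 m: A³/T = 74730 — short.
At y = 9.99 m: A³/T = 626800 — over.
At y = 8.17 m: A³/T = 248700 — close enough.

y_c = 8.17 m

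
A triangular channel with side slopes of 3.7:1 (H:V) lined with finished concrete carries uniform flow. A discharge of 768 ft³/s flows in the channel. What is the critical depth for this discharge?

At critical depth, Q² T / (g A³) = 1, i.e. A³/T = Q²/g = 768²/32.2 = 18320.
At y = 5.28 ft: A³/T = 28090 — too large.
At y = 4.2 ft: A³/T = 8946 — too small.
At y = 4.85 ft: A³/T = 18370 — matches.

y_c = 4.85 ft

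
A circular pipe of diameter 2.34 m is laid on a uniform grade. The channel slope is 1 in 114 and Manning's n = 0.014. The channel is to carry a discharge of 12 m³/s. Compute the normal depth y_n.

y_n = 1.3 m

Manning's equation rearranged: A R^(2/3) = nQ / (1·√S) = 0.014 × 12 / (√0.008772) = 1.794.
Trying y = 1.45 m: A R^(2/3) = 2.122 — too large.
Trying y = 1.3 m: A R^(2/3) = 1.791 — ≈ 1.794.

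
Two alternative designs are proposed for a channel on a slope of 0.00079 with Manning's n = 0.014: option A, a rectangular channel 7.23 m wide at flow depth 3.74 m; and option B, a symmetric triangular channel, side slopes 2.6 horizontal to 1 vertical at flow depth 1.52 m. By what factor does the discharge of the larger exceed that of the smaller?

Channel A: Flow area A = b·y = 7.23 × 3.74 = 27.04 m². Wetted perimeter P = b + 2y = 7.23 + 2×3.74 = 14.71 m. Hydraulic radius R = A/P = 27.04/14.71 = 1.838 m. Q_A = (1/0.014)·27.04·1.838^(2/3)·√0.00079 = 81.46 m³/s.
Channel B: For a triangular section with side slope z = 2.6: A = zy² = 2.6×1.52² = 6.007 m²; P = 2y√(1+z²) = 2×1.52×2.786 = 8.468 m. Hydraulic radius R = A/P = 6.007/8.468 = 0.7093 m. Q_B = (1/0.014)·6.007·0.7093^(2/3)·√0.00079 = 9.592 m³/s.
The larger discharge is 81.46 m³/s and the smaller is 9.592 m³/s; the ratio is 8.49.

8.49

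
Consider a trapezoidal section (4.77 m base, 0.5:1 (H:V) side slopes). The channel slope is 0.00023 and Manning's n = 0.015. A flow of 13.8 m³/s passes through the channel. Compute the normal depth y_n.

y_n = 2.02 m

Manning's equation rearranged: A R^(2/3) = nQ / (1·√S) = 0.015 × 13.8 / (√0.00023) = 13.65.
At y = 2.57 m: A R^(2/3) = 20.21 — high.
At y = 2.02 m: A R^(2/3) = 13.6 — matches.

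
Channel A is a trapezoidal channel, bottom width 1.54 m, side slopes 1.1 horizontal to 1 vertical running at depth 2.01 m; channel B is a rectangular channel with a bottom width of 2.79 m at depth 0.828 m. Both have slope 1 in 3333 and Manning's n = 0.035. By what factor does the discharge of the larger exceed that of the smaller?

5.06

Channel A: With bottom width b = 1.54 m and side slope z = 1.1: A = (b + zy)y = (1.54 + 1.1×2.01)×2.01 = 7.54 m²; P = b + 2y√(1+z²) = 1.54 + 2×2.01×1.487 = 7.516 m. Hydraulic radius R = A/P = 7.54/7.516 = 1.003 m. Q_A = (1/0.035)·7.54·1.003^(2/3)·√0.0003 = 3.739 m³/s.
Channel B: Flow area A = b·y = 2.79 × 0.828 = 2.31 m². Wetted perimeter P = b + 2y = 2.79 + 2×0.828 = 4.446 m. Hydraulic radius R = A/P = 2.31/4.446 = 0.5196 m. Q_B = (1/0.035)·2.31·0.5196^(2/3)·√0.0003 = 0.7389 m³/s.
The larger discharge is 3.739 m³/s and the smaller is 0.7389 m³/s; the ratio is 5.06.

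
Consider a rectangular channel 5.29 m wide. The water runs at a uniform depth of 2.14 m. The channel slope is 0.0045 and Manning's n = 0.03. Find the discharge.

Flow area A = b·y = 5.29 × 2.14 = 11.32 m². Wetted perimeter P = b + 2y = 5.29 + 2×2.14 = 9.57 m.
Hydraulic radius R = A/P = 11.32/9.57 = 1.183 m.
Manning's equation: Q = (1/n) A R^(2/3) S^(1/2) = (1/0.03) × 11.32 × 1.183^(2/3) × 0.0045^(1/2) = 28.3 m³/s.

Q = 28.3 m³/s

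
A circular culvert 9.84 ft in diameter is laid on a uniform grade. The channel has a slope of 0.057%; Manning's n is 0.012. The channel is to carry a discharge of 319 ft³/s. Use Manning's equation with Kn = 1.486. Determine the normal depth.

y_n = 6.53 ft

Manning's equation rearranged: A R^(2/3) = nQ / (1.486·√S) = 0.012 × 319 / (1.486 × √0.00057) = 107.9.
At y = 5.45 ft: A R^(2/3) = 82.09 — low.
At y = 6.53 ft: A R^(2/3) = 107.9 — close enough.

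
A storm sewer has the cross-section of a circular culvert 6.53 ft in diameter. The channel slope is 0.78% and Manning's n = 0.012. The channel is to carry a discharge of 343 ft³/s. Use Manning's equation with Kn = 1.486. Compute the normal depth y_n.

y_n = 3.93 ft

Manning's equation rearranged: A R^(2/3) = nQ / (1.486·√S) = 0.012 × 343 / (1.486 × √0.0078) = 31.36.
Trying y = 2.69 ft: A R^(2/3) = 16.51 — too small.
Trying y = 4.63 ft: A R^(2/3) = 39.53 — too large.
Trying y = 3.93 ft: A R^(2/3) = 31.34 — close enough.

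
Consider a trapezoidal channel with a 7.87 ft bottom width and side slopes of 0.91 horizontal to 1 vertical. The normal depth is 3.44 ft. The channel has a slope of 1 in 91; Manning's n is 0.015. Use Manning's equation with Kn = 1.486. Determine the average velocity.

V = 17.6 ft/s

With bottom width b = 7.87 ft and side slope z = 0.91: A = (b + zy)y = (7.87 + 0.91×3.44)×3.44 = 37.84 ft²; P = b + 2y√(1+z²) = 7.87 + 2×3.44×1.352 = 17.17 ft.
Hydraulic radius R = A/P = 37.84/17.17 = 2.204 ft.
From Manning's equation, V = (1.486/n) R^(2/3) S^(1/2) = (1.486/0.015) × 2.204^(2/3) × 0.01099^(1/2) = 17.6 ft/s.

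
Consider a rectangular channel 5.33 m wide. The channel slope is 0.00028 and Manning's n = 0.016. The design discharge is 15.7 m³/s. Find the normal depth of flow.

Manning's equation rearranged: A R^(2/3) = nQ / (1·√S) = 0.016 × 15.7 / (√0.00028) = 15.01.
Trying y = 1.92 m: A R^(2/3) = 11.01 — short.
Trying y = 2.82 m: A R^(2/3) = 18.54 — over.
Trying y = 2.41 m: A R^(2/3) = 15.03 — matches.

y_n = 2.41 m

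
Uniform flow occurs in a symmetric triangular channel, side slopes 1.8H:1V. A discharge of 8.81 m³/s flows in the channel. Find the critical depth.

y_c = 1.37 m

At critical depth, Q² T / (g A³) = 1, i.e. A³/T = Q²/g = 8.81²/9.81 = 7.912.
Try y = 1.16 m: A³/T = 3.403 — short.
Try y = 1.37 m: A³/T = 7.818 — ≈ 7.912.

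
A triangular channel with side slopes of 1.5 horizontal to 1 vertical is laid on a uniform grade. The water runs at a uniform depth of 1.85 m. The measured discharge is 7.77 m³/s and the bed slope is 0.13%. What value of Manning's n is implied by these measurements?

n = 0.02

For a triangular section with side slope z = 1.5: A = zy² = 1.5×1.85² = 5.134 m²; P = 2y√(1+z²) = 2×1.85×1.803 = 6.67 m.
Hydraulic radius R = A/P = 5.134/6.67 = 0.7696 m.
Rearranging Manning's equation: n = (1/Q) A R^(2/3) S^(1/2) = (1/7.77) × 5.134 × 0.7696^(2/3) × √0.0013 = 0.02.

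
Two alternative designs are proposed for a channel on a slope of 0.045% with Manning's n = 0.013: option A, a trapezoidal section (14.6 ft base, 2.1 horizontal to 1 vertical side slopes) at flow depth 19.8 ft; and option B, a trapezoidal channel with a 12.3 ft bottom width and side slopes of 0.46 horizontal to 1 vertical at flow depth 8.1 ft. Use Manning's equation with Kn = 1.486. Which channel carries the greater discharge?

channel A

Channel A: With bottom width b = 14.6 ft and side slope z = 2.1: A = (b + zy)y = (14.6 + 2.1×19.8)×19.8 = 1112 ft²; P = b + 2y√(1+z²) = 14.6 + 2×19.8×2.326 = 106.7 ft. Hydraulic radius R = A/P = 1112/106.7 = 10.42 ft. Q_A = (1.486/0.013)·1112·10.42^(2/3)·√0.00045 = 12870 ft³/s.
Channel B: With bottom width b = 12.3 ft and side slope z = 0.46: A = (b + zy)y = (12.3 + 0.46×8.1)×8.1 = 129.8 ft²; P = b + 2y√(1+z²) = 12.3 + 2×8.1×1.101 = 30.13 ft. Hydraulic radius R = A/P = 129.8/30.13 = 4.308 ft. Q_B = (1.486/0.013)·129.8·4.308^(2/3)·√0.00045 = 833.4 ft³/s.
Q_A = 12870 ft³/s vs Q_B = 833.4 ft³/s, so channel A carries more.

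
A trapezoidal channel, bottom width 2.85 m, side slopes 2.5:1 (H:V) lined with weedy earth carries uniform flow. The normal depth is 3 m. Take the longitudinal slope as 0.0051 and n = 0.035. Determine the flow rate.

Q = 87.9 m³/s

With bottom width b = 2.85 m and side slope z = 2.5: A = (b + zy)y = (2.85 + 2.5×3)×3 = 31.05 m²; P = b + 2y√(1+z²) = 2.85 + 2×3×2.693 = 19.01 m.
Hydraulic radius R = A/P = 31.05/19.01 = 1.634 m.
Manning's equation: Q = (1/n) A R^(2/3) S^(1/2) = (1/0.035) × 31.05 × 1.634^(2/3) × 0.0051^(1/2) = 87.9 m³/s.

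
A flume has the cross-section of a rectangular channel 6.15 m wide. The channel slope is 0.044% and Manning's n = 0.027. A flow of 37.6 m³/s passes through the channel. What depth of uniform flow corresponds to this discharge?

y_n = 5.1 m

Manning's equation rearranged: A R^(2/3) = nQ / (1·√S) = 0.027 × 37.6 / (√0.00044) = 48.4.
Trying y = 3.83 m: A R^(2/3) = 33.62 — too small.
Trying y = 5.64 m: A R^(2/3) = 54.88 — too large.
Trying y = 5.1 m: A R^(2/3) = 48.42 — matches.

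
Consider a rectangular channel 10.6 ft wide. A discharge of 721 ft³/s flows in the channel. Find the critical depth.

For a rectangular channel, critical depth y_c = (q²/g)^(1/3) where q = Q/b = 721/10.6 = 68.02 ft²/s.
So y_c = (68.02²/32.2)^(1/3) = 5.24 ft.

y_c = 5.24 ft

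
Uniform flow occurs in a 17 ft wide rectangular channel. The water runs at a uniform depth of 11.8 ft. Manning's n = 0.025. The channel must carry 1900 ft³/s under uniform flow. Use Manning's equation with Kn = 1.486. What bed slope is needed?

S = 0.00302

Flow area A = b·y = 17 × 11.8 = 200.6 ft². Wetted perimeter P = b + 2y = 17 + 2×11.8 = 40.6 ft.
Hydraulic radius R = A/P = 200.6/40.6 = 4.941 ft.
From Manning's equation, S = [nQ / (1.486 A R^(2/3))]² = [0.025 × 1900 / (1.486 × 200.6 × 4.941^(2/3))]² = 0.00302.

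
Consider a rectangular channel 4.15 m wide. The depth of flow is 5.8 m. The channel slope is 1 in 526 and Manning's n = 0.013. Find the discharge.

Q = 107 m³/s

Flow area A = b·y = 4.15 × 5.8 = 24.07 m². Wetted perimeter P = b + 2y = 4.15 + 2×5.8 = 15.75 m.
Hydraulic radius R = A/P = 24.07/15.75 = 1.528 m.
Manning's equation: Q = (1/n) A R^(2/3) S^(1/2) = (1/0.013) × 24.07 × 1.528^(2/3) × 0.001901^(1/2) = 107 m³/s.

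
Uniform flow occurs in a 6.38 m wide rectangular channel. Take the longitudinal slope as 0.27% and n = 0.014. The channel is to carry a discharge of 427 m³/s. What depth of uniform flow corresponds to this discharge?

Manning's equation rearranged: A R^(2/3) = nQ / (1·√S) = 0.014 × 427 / (√0.0027) = 115.
Try y = 12.8 m: A R^(2/3) = 152.6 — high.
Try y = 8.87 m: A R^(2/3) = 99.92 — low.
Try y = 10 m: A R^(2/3) = 115 — ≈ 115.

y_n = 10 m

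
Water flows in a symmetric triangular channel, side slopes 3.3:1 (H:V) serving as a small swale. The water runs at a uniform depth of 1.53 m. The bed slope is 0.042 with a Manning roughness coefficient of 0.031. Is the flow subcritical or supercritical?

For a triangular section with side slope z = 3.3: A = zy² = 3.3×1.53² = 7.725 m²; P = 2y√(1+z²) = 2×1.53×3.448 = 10.55 m.
Hydraulic radius R = A/P = 7.725/10.55 = 0.7321 m.
V = (1/n) R^(2/3) √S = (1/0.031) × 0.7321^(2/3) × √0.042 = 5.37 m/s. Hydraulic depth D_h = A/T = 7.725/10.1 = 0.765 m.
Froude number Fr = V/√(g·D_h) = 5.37/√(9.81×0.765) = 1.96, which is greater than 1, so the flow is supercritical.

supercritical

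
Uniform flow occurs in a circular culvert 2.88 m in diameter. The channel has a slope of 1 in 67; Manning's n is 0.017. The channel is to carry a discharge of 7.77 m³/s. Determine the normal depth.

y_n = 0.888 m

Manning's equation rearranged: A R^(2/3) = nQ / (1·√S) = 0.017 × 7.77 / (√0.01493) = 1.081.
Trying y = 0.705 m: A R^(2/3) = 0.6875 — low.
Trying y = 0.888 m: A R^(2/3) = 1.081 — close enough.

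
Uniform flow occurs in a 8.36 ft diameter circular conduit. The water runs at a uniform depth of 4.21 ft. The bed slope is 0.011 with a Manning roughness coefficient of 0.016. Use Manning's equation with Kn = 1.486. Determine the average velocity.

V = 16 ft/s

For a circular section of diameter D = 8.36 ft at depth y = 4.21 ft, the central angle is θ = 2 arccos(1 − 2y/D) = 3.156 rad. Then A = (D²/8)(θ − sin θ) = 27.7 ft² and P = Dθ/2 = 13.19 ft.
Hydraulic radius R = A/P = 27.7/13.19 = 2.1 ft.
From Manning's equation, V = (1.486/n) R^(2/3) S^(1/2) = (1.486/0.016) × 2.1^(2/3) × 0.011^(1/2) = 16 ft/s.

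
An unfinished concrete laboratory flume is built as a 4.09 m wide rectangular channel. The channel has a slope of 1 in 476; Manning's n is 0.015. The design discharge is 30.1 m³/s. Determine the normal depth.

Manning's equation rearranged: A R^(2/3) = nQ / (1·√S) = 0.015 × 30.1 / (√0.002101) = 9.851.
Trying y = 2.56 m: A R^(2/3) = 11.41 — too large.
Trying y = 1.75 m: A R^(2/3) = 6.883 — too small.
Trying y = 2.29 m: A R^(2/3) = 9.861 — matches.

y_n = 2.29 m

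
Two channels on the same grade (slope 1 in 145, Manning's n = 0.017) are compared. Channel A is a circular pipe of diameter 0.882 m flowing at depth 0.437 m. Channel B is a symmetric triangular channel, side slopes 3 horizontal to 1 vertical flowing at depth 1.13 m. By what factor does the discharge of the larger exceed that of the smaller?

23

Channel A: For a circular section of diameter D = 0.882 m at depth y = 0.437 m, the central angle is θ = 2 arccos(1 − 2y/D) = 3.123 rad. Then A = (D²/8)(θ − sin θ) = 0.302 m² and P = Dθ/2 = 1.377 m. Hydraulic radius R = A/P = 0.302/1.377 = 0.2192 m. Q_A = (1/0.017)·0.302·0.2192^(2/3)·√0.006897 = 0.5363 m³/s.
Channel B: For a triangular section with side slope z = 3: A = zy² = 3×1.13² = 3.831 m²; P = 2y√(1+z²) = 2×1.13×3.162 = 7.147 m. Hydraulic radius R = A/P = 3.831/7.147 = 0.536 m. Q_B = (1/0.017)·3.831·0.536^(2/3)·√0.006897 = 12.35 m³/s.
The larger discharge is 12.35 m³/s and the smaller is 0.5363 m³/s; the ratio is 23.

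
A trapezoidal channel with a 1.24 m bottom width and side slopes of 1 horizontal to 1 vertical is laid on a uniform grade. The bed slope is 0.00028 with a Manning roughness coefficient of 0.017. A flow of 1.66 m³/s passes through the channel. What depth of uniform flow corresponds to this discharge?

Manning's equation rearranged: A R^(2/3) = nQ / (1·√S) = 0.017 × 1.66 / (√0.00028) = 1.686.
Try y = 1.35 m: A R^(2/3) = 2.733 — over.
Try y = 0.853 m: A R^(2/3) = 1.108 — short.
Try y = 1.06 m: A R^(2/3) = 1.686 — matches.

y_n = 1.06 m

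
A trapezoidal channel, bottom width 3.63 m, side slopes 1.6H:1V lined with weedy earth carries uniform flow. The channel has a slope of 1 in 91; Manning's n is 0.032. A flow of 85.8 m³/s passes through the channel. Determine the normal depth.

y_n = 2.58 m

Manning's equation rearranged: A R^(2/3) = nQ / (1·√S) = 0.032 × 85.8 / (√0.01099) = 26.19.
Try y = 3.27 m: A R^(2/3) = 43.11 — too large.
Try y = 2.06 m: A R^(2/3) = 16.57 — too small.
Try y = 2.58 m: A R^(2/3) = 26.2 — ≈ 26.19.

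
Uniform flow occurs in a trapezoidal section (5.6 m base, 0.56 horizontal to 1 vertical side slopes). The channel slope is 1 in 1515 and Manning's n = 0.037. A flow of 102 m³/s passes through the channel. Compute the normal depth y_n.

y_n = 7.15 m

Manning's equation rearranged: A R^(2/3) = nQ / (1·√S) = 0.037 × 102 / (√0.0006601) = 146.9.
At y = 5.34 m: A R^(2/3) = 86.1 — low.
At y = 8.95 m: A R^(2/3) = 224.6 — high.
At y = 7.15 m: A R^(2/3) = 146.7 — ≈ 146.9.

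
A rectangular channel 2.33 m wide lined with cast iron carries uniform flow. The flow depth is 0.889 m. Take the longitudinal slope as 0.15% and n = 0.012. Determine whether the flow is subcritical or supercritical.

subcritical

Flow area A = b·y = 2.33 × 0.889 = 2.071 m². Wetted perimeter P = b + 2y = 2.33 + 2×0.889 = 4.108 m.
Hydraulic radius R = A/P = 2.071/4.108 = 0.5042 m.
V = (1/n) R^(2/3) √S = (1/0.012) × 0.5042^(2/3) × √0.0015 = 2.045 m/s. Hydraulic depth D_h = A/T = 2.071/2.33 = 0.889 m.
Froude number Fr = V/√(g·D_h) = 2.045/√(9.81×0.889) = 0.692, which is less than 1, so the flow is subcritical.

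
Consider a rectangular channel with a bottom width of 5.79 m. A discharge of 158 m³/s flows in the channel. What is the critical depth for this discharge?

For a rectangular channel, critical depth y_c = (q²/g)^(1/3) where q = Q/b = 158/5.79 = 27.29 m²/s.
So y_c = (27.29²/9.81)^(1/3) = 4.23 m.

y_c = 4.23 m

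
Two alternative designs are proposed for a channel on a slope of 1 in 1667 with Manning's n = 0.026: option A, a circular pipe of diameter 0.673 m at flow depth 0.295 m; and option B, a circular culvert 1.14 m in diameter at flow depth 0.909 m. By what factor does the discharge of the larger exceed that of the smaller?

Channel A: For a circular section of diameter D = 0.673 m at depth y = 0.295 m, the central angle is θ = 2 arccos(1 − 2y/D) = 2.894 rad. Then A = (D²/8)(θ − sin θ) = 0.15 m² and P = Dθ/2 = 0.9739 m. Hydraulic radius R = A/P = 0.15/0.9739 = 0.154 m. Q_A = (1/0.026)·0.15·0.154^(2/3)·√0.0005999 = 0.0406 m³/s.
Channel B: For a circular section of diameter D = 1.14 m at depth y = 0.909 m, the central angle is θ = 2 arccos(1 − 2y/D) = 4.415 rad. Then A = (D²/8)(θ − sin θ) = 0.8726 m² and P = Dθ/2 = 2.517 m. Hydraulic radius R = A/P = 0.8726/2.517 = 0.3467 m. Q_B = (1/0.026)·0.8726·0.3467^(2/3)·√0.0005999 = 0.4057 m³/s.
The larger discharge is 0.4057 m³/s and the smaller is 0.0406 m³/s; the ratio is 9.99.

9.99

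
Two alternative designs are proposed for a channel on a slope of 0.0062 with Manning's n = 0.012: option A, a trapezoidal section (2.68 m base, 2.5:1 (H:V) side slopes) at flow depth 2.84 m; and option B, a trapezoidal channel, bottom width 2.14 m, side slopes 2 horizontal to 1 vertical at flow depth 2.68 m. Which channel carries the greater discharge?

channel A

Channel A: With bottom width b = 2.68 m and side slope z = 2.5: A = (b + zy)y = (2.68 + 2.5×2.84)×2.84 = 27.78 m²; P = b + 2y√(1+z²) = 2.68 + 2×2.84×2.693 = 17.97 m. Hydraulic radius R = A/P = 27.78/17.97 = 1.545 m. Q_A = (1/0.012)·27.78·1.545^(2/3)·√0.0062 = 243.6 m³/s.
Channel B: With bottom width b = 2.14 m and side slope z = 2: A = (b + zy)y = (2.14 + 2×2.68)×2.68 = 20.1 m²; P = b + 2y√(1+z²) = 2.14 + 2×2.68×2.236 = 14.13 m. Hydraulic radius R = A/P = 20.1/14.13 = 1.423 m. Q_B = (1/0.012)·20.1·1.423^(2/3)·√0.0062 = 166.9 m³/s.
Q_A = 243.6 m³/s vs Q_B = 166.9 m³/s, so channel A carries more.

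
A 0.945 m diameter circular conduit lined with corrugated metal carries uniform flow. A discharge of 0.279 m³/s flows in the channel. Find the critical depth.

At critical depth, Q² T / (g A³) = 1, i.e. A³/T = Q²/g = 0.279²/9.81 = 0.007935.
Trying y = 0.214 m: A³/T = 0.002142 — short.
Trying y = 0.369 m: A³/T = 0.0177 — over.
Trying y = 0.3 m: A³/T = 0.007967 — close enough.

y_c = 0.3 m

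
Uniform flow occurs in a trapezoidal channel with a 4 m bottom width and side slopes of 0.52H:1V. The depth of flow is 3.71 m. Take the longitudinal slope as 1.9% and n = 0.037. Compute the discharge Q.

Q = 120 m³/s

With bottom width b = 4 m and side slope z = 0.52: A = (b + zy)y = (4 + 0.52×3.71)×3.71 = 22 m²; P = b + 2y√(1+z²) = 4 + 2×3.71×1.127 = 12.36 m.
Hydraulic radius R = A/P = 22/12.36 = 1.779 m.
Manning's equation: Q = (1/n) A R^(2/3) S^(1/2) = (1/0.037) × 22 × 1.779^(2/3) × 0.019^(1/2) = 120 m³/s.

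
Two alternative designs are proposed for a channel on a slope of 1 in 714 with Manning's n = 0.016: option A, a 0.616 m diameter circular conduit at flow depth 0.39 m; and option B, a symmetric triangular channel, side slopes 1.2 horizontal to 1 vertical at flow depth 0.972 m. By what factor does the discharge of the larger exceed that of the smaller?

Channel A: For a circular section of diameter D = 0.616 m at depth y = 0.39 m, the central angle is θ = 2 arccos(1 − 2y/D) = 3.681 rad. Then A = (D²/8)(θ − sin θ) = 0.1989 m² and P = Dθ/2 = 1.134 m. Hydraulic radius R = A/P = 0.1989/1.134 = 0.1755 m. Q_A = (1/0.016)·0.1989·0.1755^(2/3)·√0.001401 = 0.1458 m³/s.
Channel B: For a triangular section with side slope z = 1.2: A = zy² = 1.2×0.972² = 1.134 m²; P = 2y√(1+z²) = 2×0.972×1.562 = 3.037 m. Hydraulic radius R = A/P = 1.134/3.037 = 0.3734 m. Q_B = (1/0.016)·1.134·0.3734^(2/3)·√0.001401 = 1.375 m³/s.
The larger discharge is 1.375 m³/s and the smaller is 0.1458 m³/s; the ratio is 9.43.

9.43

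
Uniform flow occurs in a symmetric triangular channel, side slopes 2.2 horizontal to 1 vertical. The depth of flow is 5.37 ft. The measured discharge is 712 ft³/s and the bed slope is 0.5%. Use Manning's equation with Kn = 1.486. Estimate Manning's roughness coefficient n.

For a triangular section with side slope z = 2.2: A = zy² = 2.2×5.37² = 63.44 ft²; P = 2y√(1+z²) = 2×5.37×2.417 = 25.95 ft.
Hydraulic radius R = A/P = 63.44/25.95 = 2.444 ft.
Rearranging Manning's equation: n = (1.486/Q) A R^(2/3) S^(1/2) = (1.486/712) × 63.44 × 2.444^(2/3) × √0.005 = 0.017.

n = 0.017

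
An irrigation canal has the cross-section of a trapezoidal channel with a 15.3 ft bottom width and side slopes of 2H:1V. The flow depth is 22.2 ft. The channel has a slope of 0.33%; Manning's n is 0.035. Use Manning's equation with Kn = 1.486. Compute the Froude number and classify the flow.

subcritical

With bottom width b = 15.3 ft and side slope z = 2: A = (b + zy)y = (15.3 + 2×22.2)×22.2 = 1325 ft²; P = b + 2y√(1+z²) = 15.3 + 2×22.2×2.236 = 114.6 ft.
Hydraulic radius R = A/P = 1325/114.6 = 11.57 ft.
V = (1.486/n) R^(2/3) √S = (1.486/0.035) × 11.57^(2/3) × √0.0033 = 12.47 ft/s. Hydraulic depth D_h = A/T = 1325/104.1 = 12.73 ft.
Froude number Fr = V/√(g·D_h) = 12.47/√(32.2×12.73) = 0.616, which is less than 1, so the flow is subcritical.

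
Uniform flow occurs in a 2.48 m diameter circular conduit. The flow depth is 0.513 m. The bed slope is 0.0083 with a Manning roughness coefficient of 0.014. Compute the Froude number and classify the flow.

supercritical

For a circular section of diameter D = 2.48 m at depth y = 0.513 m, the central angle is θ = 2 arccos(1 − 2y/D) = 1.889 rad. Then A = (D²/8)(θ − sin θ) = 0.7217 m² and P = Dθ/2 = 2.342 m.
Hydraulic radius R = A/P = 0.7217/2.342 = 0.3082 m.
V = (1/n) R^(2/3) √S = (1/0.014) × 0.3082^(2/3) × √0.0083 = 2.969 m/s. Hydraulic depth D_h = A/T = 0.7217/2.009 = 0.3592 m.
Froude number Fr = V/√(g·D_h) = 2.969/√(9.81×0.3592) = 1.58, which is greater than 1, so the flow is supercritical.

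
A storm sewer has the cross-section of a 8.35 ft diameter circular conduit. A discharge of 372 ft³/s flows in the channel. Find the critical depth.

At critical depth, Q² T / (g A³) = 1, i.e. A³/T = Q²/g = 372²/32.2 = 4298.
At y = 4.02 ft: A³/T = 2127 — short.
At y = 4.83 ft: A³/T = 4289 — close enough.

y_c = 4.83 ft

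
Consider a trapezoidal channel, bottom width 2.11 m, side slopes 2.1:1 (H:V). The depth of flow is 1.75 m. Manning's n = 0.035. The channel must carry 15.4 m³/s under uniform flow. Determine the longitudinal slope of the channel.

With bottom width b = 2.11 m and side slope z = 2.1: A = (b + zy)y = (2.11 + 2.1×1.75)×1.75 = 10.12 m²; P = b + 2y√(1+z²) = 2.11 + 2×1.75×2.326 = 10.25 m.
Hydraulic radius R = A/P = 10.12/10.25 = 0.9876 m.
From Manning's equation, S = [nQ / (1 A R^(2/3))]² = [0.035 × 15.4 / (1 × 10.12 × 0.9876^(2/3))]² = 0.00288.

S = 0.00288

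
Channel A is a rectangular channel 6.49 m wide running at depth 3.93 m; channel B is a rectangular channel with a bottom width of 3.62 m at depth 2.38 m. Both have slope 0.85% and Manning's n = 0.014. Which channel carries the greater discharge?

Channel A: Flow area A = b·y = 6.49 × 3.93 = 25.51 m². Wetted perimeter P = b + 2y = 6.49 + 2×3.93 = 14.35 m. Hydraulic radius R = A/P = 25.51/14.35 = 1.777 m. Q_A = (1/0.014)·25.51·1.777^(2/3)·√0.0085 = 246.5 m³/s.
Channel B: Flow area A = b·y = 3.62 × 2.38 = 8.616 m². Wetted perimeter P = b + 2y = 3.62 + 2×2.38 = 8.38 m. Hydraulic radius R = A/P = 8.616/8.38 = 1.028 m. Q_B = (1/0.014)·8.616·1.028^(2/3)·√0.0085 = 57.8 m³/s.
Q_A = 246.5 m³/s vs Q_B = 57.8 m³/s, so channel A carries more.

channel A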